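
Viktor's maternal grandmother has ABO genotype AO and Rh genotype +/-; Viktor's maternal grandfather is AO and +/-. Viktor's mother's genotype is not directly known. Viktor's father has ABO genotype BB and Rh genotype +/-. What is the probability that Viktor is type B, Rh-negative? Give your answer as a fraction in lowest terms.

Viktor's mother's ABO genotype from AO × AO: 1/4 AA, 1/2 AO, 1/4 OO.
Crossing each possibility with the father BB and summing P(type B): 1/4·0 + 1/2·1/2 + 1/4·1 = 1/2.
Similarly for Rh via the mother's Rh distribution: P(Rh-) = 1/4.
Independent loci: 1/2 × 1/4 = 1/8.

1/8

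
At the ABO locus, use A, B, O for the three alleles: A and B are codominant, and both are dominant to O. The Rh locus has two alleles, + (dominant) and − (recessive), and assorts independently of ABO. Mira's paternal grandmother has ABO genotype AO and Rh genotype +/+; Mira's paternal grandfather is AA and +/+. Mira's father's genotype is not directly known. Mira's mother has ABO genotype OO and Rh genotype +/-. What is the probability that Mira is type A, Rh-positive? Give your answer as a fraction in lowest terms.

3/4

Mira's father's ABO genotype from AO × AA: 1/2 AA, 1/2 AO.
Crossing each possibility with the mother OO and summing P(type A): 1/2·1 + 1/2·1/2 = 3/4.
Similarly for Rh via the father's Rh distribution: P(Rh+) = 1.
Independent loci: 3/4 × 1 = 3/4.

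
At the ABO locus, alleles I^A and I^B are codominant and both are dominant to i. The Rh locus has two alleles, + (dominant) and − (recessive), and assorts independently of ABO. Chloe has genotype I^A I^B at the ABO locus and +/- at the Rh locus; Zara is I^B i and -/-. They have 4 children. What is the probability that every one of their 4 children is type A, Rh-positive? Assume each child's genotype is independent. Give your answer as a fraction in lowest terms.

1/4096

ABO cross I^A I^B × I^B i → 1/4 A, 1/2 B, 1/4 AB.
Rh cross +/- × -/- → 1/2 Rh+, 1/2 Rh-; so P(type A, Rh-positive) = 1/4 × 1/2 = 1/8 per child.
All 4 independent: (1/8)^4 = 1/4096.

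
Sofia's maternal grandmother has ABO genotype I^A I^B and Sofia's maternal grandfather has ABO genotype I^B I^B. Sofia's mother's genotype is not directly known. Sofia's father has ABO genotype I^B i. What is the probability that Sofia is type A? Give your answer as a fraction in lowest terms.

Sofia's mother's ABO genotype from I^A I^B × I^B I^B: 1/2 I^A I^B, 1/2 I^B I^B.
Crossing each possibility with the father I^B i and summing P(type A): 1/2·1/4 + 1/2·0 = 1/8.

1/8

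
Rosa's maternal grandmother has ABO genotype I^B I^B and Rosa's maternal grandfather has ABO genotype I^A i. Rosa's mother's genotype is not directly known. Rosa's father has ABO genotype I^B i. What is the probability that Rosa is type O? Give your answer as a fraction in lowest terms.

1/8

Rosa's mother's ABO genotype from I^B I^B × I^A i: 1/2 I^A I^B, 1/2 I^B i.
Crossing each possibility with the father I^B i and summing P(type O): 1/2·0 + 1/2·1/4 = 1/8.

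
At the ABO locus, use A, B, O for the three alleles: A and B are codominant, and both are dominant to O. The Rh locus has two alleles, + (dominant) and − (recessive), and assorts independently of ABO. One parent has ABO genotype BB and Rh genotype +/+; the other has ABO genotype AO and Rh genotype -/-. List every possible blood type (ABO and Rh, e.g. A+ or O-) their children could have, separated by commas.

B+, AB+

Gametes from BB × AO give offspring ABO genotypes AB, BO, i.e. phenotypes B, AB.
Rh cross +/+ × -/- → phenotypes Rh+.
Combining independently: B+, AB+.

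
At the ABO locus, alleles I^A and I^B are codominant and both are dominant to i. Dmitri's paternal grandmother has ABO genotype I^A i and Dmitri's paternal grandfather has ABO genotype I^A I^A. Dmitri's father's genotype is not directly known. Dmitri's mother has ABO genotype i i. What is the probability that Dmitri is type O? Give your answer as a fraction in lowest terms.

Dmitri's father's ABO genotype from I^A i × I^A I^A: 1/2 I^A I^A, 1/2 I^A i.
Crossing each possibility with the mother i i and summing P(type O): 1/2·0 + 1/2·1/2 = 1/4.

1/4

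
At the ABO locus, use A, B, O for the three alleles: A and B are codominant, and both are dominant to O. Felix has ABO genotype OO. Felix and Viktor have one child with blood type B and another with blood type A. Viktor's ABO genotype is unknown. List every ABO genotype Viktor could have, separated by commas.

For each candidate genotype of Viktor, check whether crossing it with OO can produce every observed child phenotype.
  AA → possible child types {A} ✗
  AB → possible child types {A, B} ✓
  AO → possible child types {O, A} ✗
  BB → possible child types {B} ✗
  BO → possible child types {O, B} ✗
  OO → possible child types {O} ✗

AB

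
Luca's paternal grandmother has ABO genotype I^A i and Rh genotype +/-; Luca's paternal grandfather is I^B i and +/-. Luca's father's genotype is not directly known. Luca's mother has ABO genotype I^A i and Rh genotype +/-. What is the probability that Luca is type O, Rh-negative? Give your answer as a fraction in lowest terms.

Luca's father's ABO genotype from I^A i × I^B i: 1/4 I^A I^B, 1/4 I^A i, 1/4 I^B i, 1/4 i i.
Crossing each possibility with the mother I^A i and summing P(type O): 1/4·0 + 1/4·1/4 + 1/4·1/4 + 1/4·1/2 = 1/4.
Similarly for Rh via the father's Rh distribution: P(Rh-) = 1/4.
Independent loci: 1/4 × 1/4 = 1/16.

1/16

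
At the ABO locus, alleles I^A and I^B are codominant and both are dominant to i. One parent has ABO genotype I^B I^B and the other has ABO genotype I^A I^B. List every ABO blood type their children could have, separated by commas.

Gametes from I^B I^B × I^A I^B give offspring ABO genotypes I^A I^B, I^B I^B, i.e. phenotypes B, AB.

B, AB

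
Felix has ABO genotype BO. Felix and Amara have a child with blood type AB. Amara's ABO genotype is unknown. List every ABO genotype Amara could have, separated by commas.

AA, AB, AO

For each candidate genotype of Amara, check whether crossing it with BO can produce every observed child phenotype.
  AA → possible child types {A, AB} ✓
  AB → possible child types {A, B, AB} ✓
  AO → possible child types {O, A, B, AB} ✓
  BB → possible child types {B} ✗
  BO → possible child types {O, B} ✗
  OO → possible child types {O, B} ✗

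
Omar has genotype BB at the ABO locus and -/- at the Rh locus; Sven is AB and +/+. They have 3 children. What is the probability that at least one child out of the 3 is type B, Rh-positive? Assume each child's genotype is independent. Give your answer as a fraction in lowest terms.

ABO cross BB × AB → 1/2 B, 1/2 AB.
Rh cross -/- × +/+ → 1 Rh+; so P(type B, Rh-positive) = 1/2 × 1 = 1/2 per child.
P(none) = (1/2)^3 = 1/8; P(at least one) = 1 − 1/8 = 7/8.

7/8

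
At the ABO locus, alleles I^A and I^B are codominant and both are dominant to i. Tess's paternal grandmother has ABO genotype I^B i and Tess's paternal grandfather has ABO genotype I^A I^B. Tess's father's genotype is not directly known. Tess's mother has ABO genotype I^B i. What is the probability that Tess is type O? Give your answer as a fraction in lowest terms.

Tess's father's ABO genotype from I^B i × I^A I^B: 1/4 I^A I^B, 1/4 I^A i, 1/4 I^B I^B, 1/4 I^B i.
Crossing each possibility with the mother I^B i and summing P(type O): 1/4·0 + 1/4·1/4 + 1/4·0 + 1/4·1/4 = 1/8.

1/8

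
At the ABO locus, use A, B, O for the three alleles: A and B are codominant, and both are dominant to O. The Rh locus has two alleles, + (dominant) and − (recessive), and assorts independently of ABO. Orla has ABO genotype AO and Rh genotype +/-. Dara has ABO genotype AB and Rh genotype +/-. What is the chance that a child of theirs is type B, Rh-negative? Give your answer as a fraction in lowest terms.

ABO cross AO × AB → offspring phenotypes: 1/2 A, 1/4 B, 1/4 AB.
Rh cross +/- × +/- → 3/4 Rh+, 1/4 Rh-.
Independent loci: P(type B, Rh-negative) = 1/4 × 1/4 = 1/16.

1/16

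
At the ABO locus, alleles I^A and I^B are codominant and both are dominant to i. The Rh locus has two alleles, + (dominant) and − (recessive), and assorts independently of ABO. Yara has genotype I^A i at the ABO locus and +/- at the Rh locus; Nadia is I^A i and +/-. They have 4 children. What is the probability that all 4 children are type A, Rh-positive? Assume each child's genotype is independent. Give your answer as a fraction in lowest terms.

6561/65536

ABO cross I^A i × I^A i → 1/4 O, 3/4 A.
Rh cross +/- × +/- → 3/4 Rh+, 1/4 Rh-; so P(type A, Rh-positive) = 3/4 × 3/4 = 9/16 per child.
All 4 independent: (9/16)^4 = 6561/65536.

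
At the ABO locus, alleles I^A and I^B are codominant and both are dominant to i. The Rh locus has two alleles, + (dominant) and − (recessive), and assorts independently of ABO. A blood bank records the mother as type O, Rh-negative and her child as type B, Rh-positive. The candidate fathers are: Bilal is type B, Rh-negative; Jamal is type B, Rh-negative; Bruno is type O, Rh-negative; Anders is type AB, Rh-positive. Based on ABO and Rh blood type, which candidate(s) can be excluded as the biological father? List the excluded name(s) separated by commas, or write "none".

A candidate is excluded only if no genotype consistent with his phenotype could produce a type B, Rh-positive child with a type O, Rh-negative mother.
Bilal (type B, Rh-): no genotype consistent with that phenotype can produce a type-B Rh+ child with a type-O mother.
Jamal (type B, Rh-): no genotype consistent with that phenotype can produce a type-B Rh+ child with a type-O mother.
Bruno (type O, Rh-): no genotype consistent with that phenotype can produce a type-B Rh+ child with a type-O mother.

Bilal, Jamal, Bruno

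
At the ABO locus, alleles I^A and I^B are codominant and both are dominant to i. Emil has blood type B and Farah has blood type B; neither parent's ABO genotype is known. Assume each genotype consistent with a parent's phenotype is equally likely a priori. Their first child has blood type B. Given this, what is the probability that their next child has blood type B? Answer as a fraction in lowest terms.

19/20

Possible genotypes: Emil ∈ {I^B I^B, I^B i}; Farah ∈ {I^B I^B, I^B i}.
Weight each parental genotype pair by prior × P(type-B child):
  I^B I^B × I^B I^B: posterior weight 4/15; P(next child type B) = 1.
  I^B I^B × I^B i: posterior weight 4/15; P(next child type B) = 1.
  I^B i × I^B I^B: posterior weight 4/15; P(next child type B) = 1.
  I^B i × I^B i: posterior weight 1/5; P(next child type B) = 3/4.
Weighted sum = 19/20.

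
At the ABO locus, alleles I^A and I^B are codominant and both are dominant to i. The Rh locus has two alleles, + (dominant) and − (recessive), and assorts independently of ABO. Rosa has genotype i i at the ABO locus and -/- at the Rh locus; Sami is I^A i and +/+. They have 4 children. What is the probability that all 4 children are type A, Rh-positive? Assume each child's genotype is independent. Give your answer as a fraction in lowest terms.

1/16

ABO cross i i × I^A i → 1/2 O, 1/2 A.
Rh cross -/- × +/+ → 1 Rh+; so P(type A, Rh-positive) = 1/2 × 1 = 1/2 per child.
All 4 independent: (1/2)^4 = 1/16.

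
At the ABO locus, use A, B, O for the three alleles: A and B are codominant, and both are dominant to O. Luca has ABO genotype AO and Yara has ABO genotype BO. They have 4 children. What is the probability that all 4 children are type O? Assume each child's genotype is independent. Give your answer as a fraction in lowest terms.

1/256

ABO cross AO × BO → 1/4 O, 1/4 A, 1/4 B, 1/4 AB.
So P(type O) = 1/4 per child.
All 4 independent: (1/4)^4 = 1/256.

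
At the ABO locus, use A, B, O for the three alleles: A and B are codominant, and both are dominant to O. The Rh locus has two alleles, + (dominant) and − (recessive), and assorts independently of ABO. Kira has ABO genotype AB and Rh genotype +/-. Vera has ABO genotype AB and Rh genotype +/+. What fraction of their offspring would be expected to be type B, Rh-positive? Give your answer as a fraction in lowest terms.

1/4

ABO cross AB × AB → offspring phenotypes: 1/4 A, 1/4 B, 1/2 AB.
Rh cross +/- × +/+ → 1 Rh+.
Independent loci: P(type B, Rh-positive) = 1/4 × 1 = 1/4.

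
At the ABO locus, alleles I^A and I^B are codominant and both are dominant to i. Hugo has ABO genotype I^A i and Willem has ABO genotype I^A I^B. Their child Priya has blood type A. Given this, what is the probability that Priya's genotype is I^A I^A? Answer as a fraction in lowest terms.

1/2

Cross I^A i × I^A I^B → 1/4 I^A I^A, 1/4 I^A I^B, 1/4 I^A i, 1/4 I^B i.
Type-A genotypes among offspring: I^A I^A (1/4), I^A i (1/4); total 1/2.
P(I^A I^A | type A) = (1/4) / (1/2) = 1/2.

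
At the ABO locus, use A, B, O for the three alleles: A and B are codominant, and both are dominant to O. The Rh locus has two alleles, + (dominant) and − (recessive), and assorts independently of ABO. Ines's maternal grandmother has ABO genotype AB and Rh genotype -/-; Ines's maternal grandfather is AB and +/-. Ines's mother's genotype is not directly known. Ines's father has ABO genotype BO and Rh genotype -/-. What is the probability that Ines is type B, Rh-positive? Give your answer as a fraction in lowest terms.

1/8

Ines's mother's ABO genotype from AB × AB: 1/4 AA, 1/2 AB, 1/4 BB.
Crossing each possibility with the father BO and summing P(type B): 1/4·0 + 1/2·1/2 + 1/4·1 = 1/2.
Similarly for Rh via the mother's Rh distribution: P(Rh+) = 1/4.
Independent loci: 1/2 × 1/4 = 1/8.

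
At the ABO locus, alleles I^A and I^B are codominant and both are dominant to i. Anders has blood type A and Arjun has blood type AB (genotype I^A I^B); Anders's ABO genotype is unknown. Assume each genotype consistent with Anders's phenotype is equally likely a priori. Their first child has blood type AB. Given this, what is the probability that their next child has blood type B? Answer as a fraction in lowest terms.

Possible genotypes: Anders ∈ {I^A I^A, I^A i}; Arjun ∈ {I^A I^B}.
Weight each parental genotype pair by prior × P(type-AB child):
  I^A I^A × I^A I^B: posterior weight 2/3; P(next child type B) = 0.
  I^A i × I^A I^B: posterior weight 1/3; P(next child type B) = 1/4.
Weighted sum = 1/12.

1/12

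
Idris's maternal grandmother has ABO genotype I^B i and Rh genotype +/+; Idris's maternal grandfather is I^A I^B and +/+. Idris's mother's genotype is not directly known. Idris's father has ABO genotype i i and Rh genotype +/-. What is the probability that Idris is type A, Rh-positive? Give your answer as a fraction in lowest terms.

Idris's mother's ABO genotype from I^B i × I^A I^B: 1/4 I^A I^B, 1/4 I^A i, 1/4 I^B I^B, 1/4 I^B i.
Crossing each possibility with the father i i and summing P(type A): 1/4·1/2 + 1/4·1/2 + 1/4·0 + 1/4·0 = 1/4.
Similarly for Rh via the mother's Rh distribution: P(Rh+) = 1.
Independent loci: 1/4 × 1 = 1/4.

1/4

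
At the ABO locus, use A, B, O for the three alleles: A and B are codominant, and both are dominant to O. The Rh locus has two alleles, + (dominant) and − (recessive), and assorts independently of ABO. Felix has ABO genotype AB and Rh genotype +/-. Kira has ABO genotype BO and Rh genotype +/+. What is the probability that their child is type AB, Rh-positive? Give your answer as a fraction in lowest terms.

1/4

ABO cross AB × BO → offspring phenotypes: 1/4 A, 1/2 B, 1/4 AB.
Rh cross +/- × +/+ → 1 Rh+.
Independent loci: P(type AB, Rh-positive) = 1/4 × 1 = 1/4.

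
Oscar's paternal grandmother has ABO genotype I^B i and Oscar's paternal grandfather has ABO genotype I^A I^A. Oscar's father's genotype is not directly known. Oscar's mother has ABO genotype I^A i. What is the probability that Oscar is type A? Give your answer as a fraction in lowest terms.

Oscar's father's ABO genotype from I^B i × I^A I^A: 1/2 I^A I^B, 1/2 I^A i.
Crossing each possibility with the mother I^A i and summing P(type A): 1/2·1/2 + 1/2·3/4 = 5/8.

5/8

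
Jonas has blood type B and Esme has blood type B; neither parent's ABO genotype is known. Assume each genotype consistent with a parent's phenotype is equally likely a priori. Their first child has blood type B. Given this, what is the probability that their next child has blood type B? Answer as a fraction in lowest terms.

19/20

Possible genotypes: Jonas ∈ {I^B I^B, I^B i}; Esme ∈ {I^B I^B, I^B i}.
Weight each parental genotype pair by prior × P(type-B child):
  I^B I^B × I^B I^B: posterior weight 4/15; P(next child type B) = 1.
  I^B I^B × I^B i: posterior weight 4/15; P(next child type B) = 1.
  I^B i × I^B I^B: posterior weight 4/15; P(next child type B) = 1.
  I^B i × I^B i: posterior weight 1/5; P(next child type B) = 3/4.
Weighted sum = 19/20.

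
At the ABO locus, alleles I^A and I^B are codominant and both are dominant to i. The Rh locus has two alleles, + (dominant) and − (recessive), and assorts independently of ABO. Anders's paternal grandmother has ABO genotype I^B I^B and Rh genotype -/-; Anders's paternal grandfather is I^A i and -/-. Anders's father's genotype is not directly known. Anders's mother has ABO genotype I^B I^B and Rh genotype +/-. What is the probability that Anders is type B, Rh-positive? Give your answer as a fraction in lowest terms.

Anders's father's ABO genotype from I^B I^B × I^A i: 1/2 I^A I^B, 1/2 I^B i.
Crossing each possibility with the mother I^B I^B and summing P(type B): 1/2·1/2 + 1/2·1 = 3/4.
Similarly for Rh via the father's Rh distribution: P(Rh+) = 1/2.
Independent loci: 3/4 × 1/2 = 3/8.

3/8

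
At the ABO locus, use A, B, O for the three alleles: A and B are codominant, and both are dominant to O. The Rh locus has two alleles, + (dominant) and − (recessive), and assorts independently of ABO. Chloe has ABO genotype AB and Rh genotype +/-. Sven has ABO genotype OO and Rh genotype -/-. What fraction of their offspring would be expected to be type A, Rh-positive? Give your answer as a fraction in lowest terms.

1/4

ABO cross AB × OO → offspring phenotypes: 1/2 A, 1/2 B.
Rh cross +/- × -/- → 1/2 Rh+, 1/2 Rh-.
Independent loci: P(type A, Rh-positive) = 1/2 × 1/2 = 1/4.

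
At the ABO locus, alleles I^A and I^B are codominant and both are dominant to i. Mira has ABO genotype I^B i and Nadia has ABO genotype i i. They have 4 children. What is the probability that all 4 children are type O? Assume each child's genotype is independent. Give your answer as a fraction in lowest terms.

ABO cross I^B i × i i → 1/2 O, 1/2 B.
So P(type O) = 1/2 per child.
All 4 independent: (1/2)^4 = 1/16.

1/16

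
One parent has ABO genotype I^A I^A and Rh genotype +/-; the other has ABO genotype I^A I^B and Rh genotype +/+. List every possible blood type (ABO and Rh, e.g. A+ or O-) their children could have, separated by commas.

A+, AB+

Gametes from I^A I^A × I^A I^B give offspring ABO genotypes I^A I^A, I^A I^B, i.e. phenotypes A, AB.
Rh cross +/- × +/+ → phenotypes Rh+.
Combining independently: A+, AB+.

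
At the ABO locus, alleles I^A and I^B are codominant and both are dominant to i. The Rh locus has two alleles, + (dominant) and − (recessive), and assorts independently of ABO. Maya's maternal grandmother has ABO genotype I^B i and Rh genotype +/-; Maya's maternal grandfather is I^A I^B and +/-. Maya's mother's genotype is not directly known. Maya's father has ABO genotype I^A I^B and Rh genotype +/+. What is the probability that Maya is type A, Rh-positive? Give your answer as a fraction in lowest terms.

1/4

Maya's mother's ABO genotype from I^B i × I^A I^B: 1/4 I^A I^B, 1/4 I^A i, 1/4 I^B I^B, 1/4 I^B i.
Crossing each possibility with the father I^A I^B and summing P(type A): 1/4·1/4 + 1/4·1/2 + 1/4·0 + 1/4·1/4 = 1/4.
Similarly for Rh via the mother's Rh distribution: P(Rh+) = 1.
Independent loci: 1/4 × 1 = 1/4.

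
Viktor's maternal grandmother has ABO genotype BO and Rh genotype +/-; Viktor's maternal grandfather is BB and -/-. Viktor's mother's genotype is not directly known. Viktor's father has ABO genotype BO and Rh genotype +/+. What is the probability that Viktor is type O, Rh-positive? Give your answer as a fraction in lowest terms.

Viktor's mother's ABO genotype from BO × BB: 1/2 BB, 1/2 BO.
Crossing each possibility with the father BO and summing P(type O): 1/2·0 + 1/2·1/4 = 1/8.
Similarly for Rh via the mother's Rh distribution: P(Rh+) = 1.
Independent loci: 1/8 × 1 = 1/8.

1/8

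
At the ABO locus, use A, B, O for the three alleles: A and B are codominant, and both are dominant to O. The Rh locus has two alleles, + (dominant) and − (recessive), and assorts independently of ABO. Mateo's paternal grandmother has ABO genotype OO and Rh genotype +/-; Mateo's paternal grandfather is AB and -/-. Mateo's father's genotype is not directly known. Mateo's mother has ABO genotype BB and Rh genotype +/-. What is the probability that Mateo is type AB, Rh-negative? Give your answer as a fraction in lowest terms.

3/32

Mateo's father's ABO genotype from OO × AB: 1/2 AO, 1/2 BO.
Crossing each possibility with the mother BB and summing P(type AB): 1/2·1/2 + 1/2·0 = 1/4.
Similarly for Rh via the father's Rh distribution: P(Rh-) = 3/8.
Independent loci: 1/4 × 3/8 = 3/32.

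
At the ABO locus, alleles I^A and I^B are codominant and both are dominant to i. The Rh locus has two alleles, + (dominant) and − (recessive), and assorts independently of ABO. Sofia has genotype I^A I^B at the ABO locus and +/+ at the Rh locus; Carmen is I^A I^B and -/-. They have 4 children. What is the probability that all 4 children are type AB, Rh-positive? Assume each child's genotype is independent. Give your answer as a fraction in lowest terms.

ABO cross I^A I^B × I^A I^B → 1/4 A, 1/4 B, 1/2 AB.
Rh cross +/+ × -/- → 1 Rh+; so P(type AB, Rh-positive) = 1/2 × 1 = 1/2 per child.
All 4 independent: (1/2)^4 = 1/16.

1/16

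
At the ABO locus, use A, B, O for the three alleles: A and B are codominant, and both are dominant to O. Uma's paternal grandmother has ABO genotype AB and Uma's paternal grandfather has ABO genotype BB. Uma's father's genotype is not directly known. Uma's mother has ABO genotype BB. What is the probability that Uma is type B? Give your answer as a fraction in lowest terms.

Uma's father's ABO genotype from AB × BB: 1/2 AB, 1/2 BB.
Crossing each possibility with the mother BB and summing P(type B): 1/2·1/2 + 1/2·1 = 3/4.

3/4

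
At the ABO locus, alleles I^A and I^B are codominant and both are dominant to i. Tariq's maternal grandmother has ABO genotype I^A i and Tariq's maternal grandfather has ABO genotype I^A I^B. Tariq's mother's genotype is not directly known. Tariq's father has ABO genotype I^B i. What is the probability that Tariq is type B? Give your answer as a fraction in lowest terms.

Tariq's mother's ABO genotype from I^A i × I^A I^B: 1/4 I^A I^A, 1/4 I^A I^B, 1/4 I^A i, 1/4 I^B i.
Crossing each possibility with the father I^B i and summing P(type B): 1/4·0 + 1/4·1/2 + 1/4·1/4 + 1/4·3/4 = 3/8.

3/8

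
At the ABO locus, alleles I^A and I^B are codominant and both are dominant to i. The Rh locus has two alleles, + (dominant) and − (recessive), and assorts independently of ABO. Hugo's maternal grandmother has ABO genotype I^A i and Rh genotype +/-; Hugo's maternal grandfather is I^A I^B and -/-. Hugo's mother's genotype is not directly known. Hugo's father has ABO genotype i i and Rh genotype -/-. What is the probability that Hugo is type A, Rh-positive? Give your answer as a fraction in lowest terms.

Hugo's mother's ABO genotype from I^A i × I^A I^B: 1/4 I^A I^A, 1/4 I^A I^B, 1/4 I^A i, 1/4 I^B i.
Crossing each possibility with the father i i and summing P(type A): 1/4·1 + 1/4·1/2 + 1/4·1/2 + 1/4·0 = 1/2.
Similarly for Rh via the mother's Rh distribution: P(Rh+) = 1/4.
Independent loci: 1/2 × 1/4 = 1/8.

1/8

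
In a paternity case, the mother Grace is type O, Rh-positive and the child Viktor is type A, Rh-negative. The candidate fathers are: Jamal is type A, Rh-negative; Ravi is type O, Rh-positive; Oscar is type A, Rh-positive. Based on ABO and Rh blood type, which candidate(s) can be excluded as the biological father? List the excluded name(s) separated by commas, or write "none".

Ravi

A candidate is excluded only if no genotype consistent with his phenotype could produce a type A, Rh-negative child with a type O, Rh-positive mother.
Ravi (type O, Rh+): no genotype consistent with that phenotype can produce a type-A Rh- child with a type-O mother.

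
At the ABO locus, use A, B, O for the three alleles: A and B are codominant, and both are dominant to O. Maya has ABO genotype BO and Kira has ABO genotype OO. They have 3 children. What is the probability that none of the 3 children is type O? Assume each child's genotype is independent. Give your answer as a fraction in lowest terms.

1/8

ABO cross BO × OO → 1/2 O, 1/2 B.
So P(type O) = 1/2 per child.
P(not type O) = 1/2 for one child; (1/2)^3 = 1/8.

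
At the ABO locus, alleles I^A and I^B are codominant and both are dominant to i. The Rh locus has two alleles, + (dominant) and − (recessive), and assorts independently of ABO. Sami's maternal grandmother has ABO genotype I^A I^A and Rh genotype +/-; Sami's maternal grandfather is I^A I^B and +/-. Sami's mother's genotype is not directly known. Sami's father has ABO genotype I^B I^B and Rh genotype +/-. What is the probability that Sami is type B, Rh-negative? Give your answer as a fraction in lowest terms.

1/16

Sami's mother's ABO genotype from I^A I^A × I^A I^B: 1/2 I^A I^A, 1/2 I^A I^B.
Crossing each possibility with the father I^B I^B and summing P(type B): 1/2·0 + 1/2·1/2 = 1/4.
Similarly for Rh via the mother's Rh distribution: P(Rh-) = 1/4.
Independent loci: 1/4 × 1/4 = 1/16.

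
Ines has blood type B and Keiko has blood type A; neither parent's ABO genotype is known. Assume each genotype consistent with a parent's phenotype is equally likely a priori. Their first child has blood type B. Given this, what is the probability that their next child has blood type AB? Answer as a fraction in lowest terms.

5/12

Possible genotypes: Ines ∈ {BB, BO}; Keiko ∈ {AA, AO}.
Weight each parental genotype pair by prior × P(type-B child):
  BB × AO: posterior weight 2/3; P(next child type AB) = 1/2.
  BO × AO: posterior weight 1/3; P(next child type AB) = 1/4.
Weighted sum = 5/12.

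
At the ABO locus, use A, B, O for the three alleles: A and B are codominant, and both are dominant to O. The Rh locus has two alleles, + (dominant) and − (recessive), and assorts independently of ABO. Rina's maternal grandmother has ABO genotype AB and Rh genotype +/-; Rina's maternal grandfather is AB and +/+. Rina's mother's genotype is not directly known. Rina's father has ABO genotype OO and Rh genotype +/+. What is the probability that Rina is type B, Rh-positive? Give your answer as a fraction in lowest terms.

Rina's mother's ABO genotype from AB × AB: 1/4 AA, 1/2 AB, 1/4 BB.
Crossing each possibility with the father OO and summing P(type B): 1/4·0 + 1/2·1/2 + 1/4·1 = 1/2.
Similarly for Rh via the mother's Rh distribution: P(Rh+) = 1.
Independent loci: 1/2 × 1 = 1/2.

1/2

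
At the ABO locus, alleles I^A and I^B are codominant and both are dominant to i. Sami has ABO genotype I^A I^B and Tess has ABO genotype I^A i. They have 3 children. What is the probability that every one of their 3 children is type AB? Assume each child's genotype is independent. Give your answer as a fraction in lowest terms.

1/64

ABO cross I^A I^B × I^A i → 1/2 A, 1/4 B, 1/4 AB.
So P(type AB) = 1/4 per child.
All 3 independent: (1/4)^3 = 1/64.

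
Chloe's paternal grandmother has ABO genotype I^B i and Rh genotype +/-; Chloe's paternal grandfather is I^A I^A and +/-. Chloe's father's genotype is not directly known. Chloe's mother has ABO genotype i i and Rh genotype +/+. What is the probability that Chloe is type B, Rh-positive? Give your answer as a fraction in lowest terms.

Chloe's father's ABO genotype from I^B i × I^A I^A: 1/2 I^A I^B, 1/2 I^A i.
Crossing each possibility with the mother i i and summing P(type B): 1/2·1/2 + 1/2·0 = 1/4.
Similarly for Rh via the father's Rh distribution: P(Rh+) = 1.
Independent loci: 1/4 × 1 = 1/4.

1/4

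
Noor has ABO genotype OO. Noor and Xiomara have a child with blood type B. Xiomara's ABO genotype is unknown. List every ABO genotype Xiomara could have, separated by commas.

For each candidate genotype of Xiomara, check whether crossing it with OO can produce every observed child phenotype.
  AA → possible child types {A} ✗
  AB → possible child types {A, B} ✓
  AO → possible child types {O, A} ✗
  BB → possible child types {B} ✓
  BO → possible child types {O, B} ✓
  OO → possible child types {O} ✗

AB, BB, BO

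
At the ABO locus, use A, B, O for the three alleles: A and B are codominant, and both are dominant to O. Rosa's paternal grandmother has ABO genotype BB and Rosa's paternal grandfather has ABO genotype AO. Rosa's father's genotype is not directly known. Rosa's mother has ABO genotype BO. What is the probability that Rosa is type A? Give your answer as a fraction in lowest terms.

1/8

Rosa's father's ABO genotype from BB × AO: 1/2 AB, 1/2 BO.
Crossing each possibility with the mother BO and summing P(type A): 1/2·1/4 + 1/2·0 = 1/8.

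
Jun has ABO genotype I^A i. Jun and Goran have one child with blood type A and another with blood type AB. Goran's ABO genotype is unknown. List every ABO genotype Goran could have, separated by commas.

I^A I^B, I^B i

For each candidate genotype of Goran, check whether crossing it with I^A i can produce every observed child phenotype.
  I^A I^A → possible child types {A} ✗
  I^A I^B → possible child types {A, B, AB} ✓
  I^A i → possible child types {O, A} ✗
  I^B I^B → possible child types {B, AB} ✗
  I^B i → possible child types {O, A, B, AB} ✓
  i i → possible child types {O, A} ✗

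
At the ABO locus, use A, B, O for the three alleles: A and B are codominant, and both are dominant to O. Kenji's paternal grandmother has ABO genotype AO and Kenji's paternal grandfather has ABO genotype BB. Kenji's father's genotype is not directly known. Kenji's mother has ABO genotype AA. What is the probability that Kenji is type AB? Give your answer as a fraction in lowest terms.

1/2

Kenji's father's ABO genotype from AO × BB: 1/2 AB, 1/2 BO.
Crossing each possibility with the mother AA and summing P(type AB): 1/2·1/2 + 1/2·1/2 = 1/2.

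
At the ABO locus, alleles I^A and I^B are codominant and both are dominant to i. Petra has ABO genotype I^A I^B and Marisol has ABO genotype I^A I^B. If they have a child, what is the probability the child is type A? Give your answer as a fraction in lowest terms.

1/4

ABO cross I^A I^B × I^A I^B → offspring phenotypes: 1/4 A, 1/4 B, 1/2 AB.
So P(type A) = 1/4.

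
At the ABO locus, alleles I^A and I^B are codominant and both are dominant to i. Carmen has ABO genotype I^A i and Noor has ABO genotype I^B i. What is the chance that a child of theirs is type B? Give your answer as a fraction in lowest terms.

ABO cross I^A i × I^B i → offspring phenotypes: 1/4 O, 1/4 A, 1/4 B, 1/4 AB.
So P(type B) = 1/4.

1/4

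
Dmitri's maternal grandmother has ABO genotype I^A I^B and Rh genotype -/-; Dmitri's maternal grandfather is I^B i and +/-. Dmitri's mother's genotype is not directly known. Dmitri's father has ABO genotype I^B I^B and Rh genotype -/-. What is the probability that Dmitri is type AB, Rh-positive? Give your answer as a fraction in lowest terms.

1/16

Dmitri's mother's ABO genotype from I^A I^B × I^B i: 1/4 I^A I^B, 1/4 I^A i, 1/4 I^B I^B, 1/4 I^B i.
Crossing each possibility with the father I^B I^B and summing P(type AB): 1/4·1/2 + 1/4·1/2 + 1/4·0 + 1/4·0 = 1/4.
Similarly for Rh via the mother's Rh distribution: P(Rh+) = 1/4.
Independent loci: 1/4 × 1/4 = 1/16.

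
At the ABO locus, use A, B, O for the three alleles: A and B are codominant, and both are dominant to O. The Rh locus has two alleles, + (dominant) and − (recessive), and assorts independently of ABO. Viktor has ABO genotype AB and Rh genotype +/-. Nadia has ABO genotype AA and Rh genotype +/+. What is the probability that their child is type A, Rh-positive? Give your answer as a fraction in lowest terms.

ABO cross AB × AA → offspring phenotypes: 1/2 A, 1/2 AB.
Rh cross +/- × +/+ → 1 Rh+.
Independent loci: P(type A, Rh-positive) = 1/2 × 1 = 1/2.

1/2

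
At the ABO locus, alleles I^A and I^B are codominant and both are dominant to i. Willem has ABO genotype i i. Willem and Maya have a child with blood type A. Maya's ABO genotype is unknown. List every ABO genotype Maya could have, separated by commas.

For each candidate genotype of Maya, check whether crossing it with i i can produce every observed child phenotype.
  I^A I^A → possible child types {A} ✓
  I^A I^B → possible child types {A, B} ✓
  I^A i → possible child types {O, A} ✓
  I^B I^B → possible child types {B} ✗
  I^B i → possible child types {O, B} ✗
  i i → possible child types {O} ✗

I^A I^A, I^A I^B, I^A i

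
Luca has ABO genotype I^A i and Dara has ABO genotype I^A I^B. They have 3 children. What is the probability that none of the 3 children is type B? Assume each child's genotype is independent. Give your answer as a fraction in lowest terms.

ABO cross I^A i × I^A I^B → 1/2 A, 1/4 B, 1/4 AB.
So P(type B) = 1/4 per child.
P(not type B) = 3/4 for one child; (3/4)^3 = 27/64.

27/64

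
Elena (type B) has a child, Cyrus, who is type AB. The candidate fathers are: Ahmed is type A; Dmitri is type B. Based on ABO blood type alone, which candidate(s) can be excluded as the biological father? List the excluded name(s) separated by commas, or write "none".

Dmitri

A candidate is excluded only if no genotype consistent with his phenotype could produce a type AB child with a type B mother.
Dmitri (type B): no genotype consistent with that phenotype can produce a type-AB child with a type-B mother.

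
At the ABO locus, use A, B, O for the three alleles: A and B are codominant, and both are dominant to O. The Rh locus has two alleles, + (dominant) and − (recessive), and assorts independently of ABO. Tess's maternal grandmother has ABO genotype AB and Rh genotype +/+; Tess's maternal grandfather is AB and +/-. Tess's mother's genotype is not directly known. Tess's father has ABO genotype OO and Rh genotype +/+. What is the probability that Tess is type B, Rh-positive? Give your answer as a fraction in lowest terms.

Tess's mother's ABO genotype from AB × AB: 1/4 AA, 1/2 AB, 1/4 BB.
Crossing each possibility with the father OO and summing P(type B): 1/4·0 + 1/2·1/2 + 1/4·1 = 1/2.
Similarly for Rh via the mother's Rh distribution: P(Rh+) = 1.
Independent loci: 1/2 × 1 = 1/2.

1/2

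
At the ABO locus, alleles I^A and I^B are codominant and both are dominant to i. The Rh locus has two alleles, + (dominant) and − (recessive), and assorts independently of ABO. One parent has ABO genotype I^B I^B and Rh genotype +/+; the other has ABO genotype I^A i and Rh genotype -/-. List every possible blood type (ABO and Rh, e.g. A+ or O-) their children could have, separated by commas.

Gametes from I^B I^B × I^A i give offspring ABO genotypes I^A I^B, I^B i, i.e. phenotypes B, AB.
Rh cross +/+ × -/- → phenotypes Rh+.
Combining independently: B+, AB+.

B+, AB+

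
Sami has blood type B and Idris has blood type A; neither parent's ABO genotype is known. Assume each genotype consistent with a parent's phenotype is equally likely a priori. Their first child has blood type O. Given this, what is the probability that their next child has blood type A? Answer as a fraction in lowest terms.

1/4

Possible genotypes: Sami ∈ {BB, BO}; Idris ∈ {AA, AO}.
Weight each parental genotype pair by prior × P(type-O child):
  BO × AO: posterior weight 1; P(next child type A) = 1/4.
Weighted sum = 1/4.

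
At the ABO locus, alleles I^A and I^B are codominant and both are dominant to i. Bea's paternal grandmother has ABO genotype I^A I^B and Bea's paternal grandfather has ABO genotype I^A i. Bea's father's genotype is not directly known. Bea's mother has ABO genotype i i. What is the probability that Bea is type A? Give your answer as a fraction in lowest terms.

1/2

Bea's father's ABO genotype from I^A I^B × I^A i: 1/4 I^A I^A, 1/4 I^A I^B, 1/4 I^A i, 1/4 I^B i.
Crossing each possibility with the mother i i and summing P(type A): 1/4·1 + 1/4·1/2 + 1/4·1/2 + 1/4·0 = 1/2.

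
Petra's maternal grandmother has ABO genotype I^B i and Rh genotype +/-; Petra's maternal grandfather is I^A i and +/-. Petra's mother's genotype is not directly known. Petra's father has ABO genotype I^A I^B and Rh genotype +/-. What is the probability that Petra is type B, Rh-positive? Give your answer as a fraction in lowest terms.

9/32

Petra's mother's ABO genotype from I^B i × I^A i: 1/4 I^A I^B, 1/4 I^A i, 1/4 I^B i, 1/4 i i.
Crossing each possibility with the father I^A I^B and summing P(type B): 1/4·1/4 + 1/4·1/4 + 1/4·1/2 + 1/4·1/2 = 3/8.
Similarly for Rh via the mother's Rh distribution: P(Rh+) = 3/4.
Independent loci: 3/8 × 3/4 = 9/32.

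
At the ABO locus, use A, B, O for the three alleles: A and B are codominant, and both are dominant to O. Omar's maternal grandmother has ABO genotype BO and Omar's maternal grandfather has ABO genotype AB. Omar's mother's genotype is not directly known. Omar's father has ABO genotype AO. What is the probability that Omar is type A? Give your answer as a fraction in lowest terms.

Omar's mother's ABO genotype from BO × AB: 1/4 AB, 1/4 AO, 1/4 BB, 1/4 BO.
Crossing each possibility with the father AO and summing P(type A): 1/4·1/2 + 1/4·3/4 + 1/4·0 + 1/4·1/4 = 3/8.

3/8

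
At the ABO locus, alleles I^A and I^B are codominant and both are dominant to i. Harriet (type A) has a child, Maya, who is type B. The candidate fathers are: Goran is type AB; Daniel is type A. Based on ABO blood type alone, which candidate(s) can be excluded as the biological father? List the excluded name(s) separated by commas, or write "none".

A candidate is excluded only if no genotype consistent with his phenotype could produce a type B child with a type A mother.
Daniel (type A): no genotype consistent with that phenotype can produce a type-B child with a type-A mother.

Daniel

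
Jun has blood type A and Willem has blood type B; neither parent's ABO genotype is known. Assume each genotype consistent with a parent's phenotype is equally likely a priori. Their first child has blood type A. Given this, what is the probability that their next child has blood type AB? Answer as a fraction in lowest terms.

Possible genotypes: Jun ∈ {AA, AO}; Willem ∈ {BB, BO}.
Weight each parental genotype pair by prior × P(type-A child):
  AA × BO: posterior weight 2/3; P(next child type AB) = 1/2.
  AO × BO: posterior weight 1/3; P(next child type AB) = 1/4.
Weighted sum = 5/12.

5/12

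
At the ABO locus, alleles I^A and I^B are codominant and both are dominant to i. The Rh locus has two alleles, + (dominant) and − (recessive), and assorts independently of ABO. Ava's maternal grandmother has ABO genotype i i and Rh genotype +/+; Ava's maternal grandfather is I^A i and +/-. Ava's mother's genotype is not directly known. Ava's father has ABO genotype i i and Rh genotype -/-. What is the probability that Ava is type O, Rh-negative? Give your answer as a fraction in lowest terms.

Ava's mother's ABO genotype from i i × I^A i: 1/2 I^A i, 1/2 i i.
Crossing each possibility with the father i i and summing P(type O): 1/2·1/2 + 1/2·1 = 3/4.
Similarly for Rh via the mother's Rh distribution: P(Rh-) = 1/4.
Independent loci: 3/4 × 1/4 = 3/16.

3/16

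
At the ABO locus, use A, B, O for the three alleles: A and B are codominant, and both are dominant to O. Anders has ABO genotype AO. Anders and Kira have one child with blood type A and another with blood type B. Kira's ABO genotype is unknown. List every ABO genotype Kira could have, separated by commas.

AB, BO

For each candidate genotype of Kira, check whether crossing it with AO can produce every observed child phenotype.
  AA → possible child types {A} ✗
  AB → possible child types {A, B, AB} ✓
  AO → possible child types {O, A} ✗
  BB → possible child types {B, AB} ✗
  BO → possible child types {O, A, B, AB} ✓
  OO → possible child types {O, A} ✗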